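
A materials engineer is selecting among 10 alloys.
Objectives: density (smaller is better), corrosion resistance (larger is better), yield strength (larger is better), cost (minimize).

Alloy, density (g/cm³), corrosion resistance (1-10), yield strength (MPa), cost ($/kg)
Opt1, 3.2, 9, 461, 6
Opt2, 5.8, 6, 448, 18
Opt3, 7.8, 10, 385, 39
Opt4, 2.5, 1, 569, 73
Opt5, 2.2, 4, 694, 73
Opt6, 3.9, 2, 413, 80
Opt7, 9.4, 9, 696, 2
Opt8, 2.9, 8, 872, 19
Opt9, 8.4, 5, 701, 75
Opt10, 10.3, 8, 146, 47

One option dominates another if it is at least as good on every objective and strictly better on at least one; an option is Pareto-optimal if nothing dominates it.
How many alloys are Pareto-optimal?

5

Opt1: not dominated.
Opt2: dominated by Opt1 (density 3.2≤5.8, corrosion resistance 9≥6, yield strength 461≥448, cost 6≤18).
Opt3: not dominated (best corrosion resistance).
Opt4: dominated by Opt5 (density 2.2≤2.5, corrosion resistance 4≥1, yield strength 694≥569, cost 73≤73).
Opt5: not dominated (best density).
Opt6: dominated by Opt1 (density 3.2≤3.9, corrosion resistance 9≥2, yield strength 461≥413, cost 6≤80).
Opt7: not dominated (best cost).
Opt8: not dominated (best yield strength).
Opt9: dominated by Opt8 (density 2.9≤8.4, corrosion resistance 8≥5, yield strength 872≥701, cost 19≤75).
Opt10: dominated by Opt1 (density 3.2≤10.3, corrosion resistance 9≥8, yield strength 461≥146, cost 6≤47).
Pareto-optimal: Opt1, Opt3, Opt5, Opt7, Opt8 → 5.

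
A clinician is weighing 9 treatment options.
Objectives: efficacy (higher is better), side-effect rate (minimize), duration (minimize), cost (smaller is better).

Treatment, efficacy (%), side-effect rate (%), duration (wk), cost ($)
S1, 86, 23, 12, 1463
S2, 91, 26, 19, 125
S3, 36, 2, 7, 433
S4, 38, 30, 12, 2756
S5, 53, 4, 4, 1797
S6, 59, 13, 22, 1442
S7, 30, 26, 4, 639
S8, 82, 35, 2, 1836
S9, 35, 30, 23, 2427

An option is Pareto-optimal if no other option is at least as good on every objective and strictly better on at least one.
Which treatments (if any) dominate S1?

none

S2: worse on side-effect rate (26 vs 23).
S3: worse on efficacy (36 vs 86).
S4: worse on efficacy (38 vs 86).
S5: worse on efficacy (53 vs 86).
S6: worse on efficacy (59 vs 86).
S7: worse on efficacy (30 vs 86).
S8: worse on efficacy (82 vs 86).
S9: worse on efficacy (35 vs 86).
No option dominates S1.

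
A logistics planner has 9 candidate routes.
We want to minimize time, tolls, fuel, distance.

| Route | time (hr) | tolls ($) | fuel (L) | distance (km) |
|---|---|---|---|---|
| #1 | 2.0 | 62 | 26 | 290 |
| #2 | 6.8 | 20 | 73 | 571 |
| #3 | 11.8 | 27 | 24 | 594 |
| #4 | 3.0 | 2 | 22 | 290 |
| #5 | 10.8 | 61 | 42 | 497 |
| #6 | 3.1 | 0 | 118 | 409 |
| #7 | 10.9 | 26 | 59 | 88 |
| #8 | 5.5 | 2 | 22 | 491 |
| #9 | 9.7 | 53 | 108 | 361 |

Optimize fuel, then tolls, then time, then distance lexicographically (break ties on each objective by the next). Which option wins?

First minimize fuel: best is 22, kept {#4, #8}.
Then minimize tolls: best is 2, kept {#4, #8}.
Then minimize time: best is 3.0, kept {#4}.

#4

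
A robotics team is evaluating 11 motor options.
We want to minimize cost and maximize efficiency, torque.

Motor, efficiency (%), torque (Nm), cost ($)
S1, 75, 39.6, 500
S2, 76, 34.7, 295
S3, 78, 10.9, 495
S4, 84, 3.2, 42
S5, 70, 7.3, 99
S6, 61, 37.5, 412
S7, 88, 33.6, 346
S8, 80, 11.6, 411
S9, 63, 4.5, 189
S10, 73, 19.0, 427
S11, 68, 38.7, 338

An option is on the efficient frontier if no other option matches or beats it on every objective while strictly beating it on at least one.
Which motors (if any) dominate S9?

S5: efficiency 70≥63, torque 7.3≥4.5, cost 99≤189 — dominates S9.
Others (S1, S2, S3, S4, S6, S7, S8, S10, S11) are each worse than S9 on at least one objective.

S5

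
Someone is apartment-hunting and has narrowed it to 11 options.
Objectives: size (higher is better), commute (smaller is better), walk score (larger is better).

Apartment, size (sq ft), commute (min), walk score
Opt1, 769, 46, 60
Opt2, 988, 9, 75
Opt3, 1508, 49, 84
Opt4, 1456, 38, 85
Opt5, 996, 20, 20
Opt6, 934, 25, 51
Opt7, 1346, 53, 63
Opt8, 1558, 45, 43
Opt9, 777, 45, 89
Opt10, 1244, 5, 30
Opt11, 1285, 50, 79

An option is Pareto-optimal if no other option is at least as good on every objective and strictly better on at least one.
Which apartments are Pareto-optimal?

Opt2, Opt3, Opt4, Opt8, Opt9, Opt10

Opt1: dominated by Opt2 (size 988≥769, commute 9≤46, walk score 75≥60).
Opt2: not dominated.
Opt3: not dominated.
Opt4: not dominated.
Opt5: dominated by Opt10 (size 1244≥996, commute 5≤20, walk score 30≥20).
Opt6: dominated by Opt2 (size 988≥934, commute 9≤25, walk score 75≥51).
Opt7: dominated by Opt3 (size 1508≥1346, commute 49≤53, walk score 84≥63).
Opt8: not dominated (best size).
Opt9: not dominated (best walk score).
Opt10: not dominated (best commute).
Opt11: dominated by Opt3 (size 1508≥1285, commute 49≤50, walk score 84≥79).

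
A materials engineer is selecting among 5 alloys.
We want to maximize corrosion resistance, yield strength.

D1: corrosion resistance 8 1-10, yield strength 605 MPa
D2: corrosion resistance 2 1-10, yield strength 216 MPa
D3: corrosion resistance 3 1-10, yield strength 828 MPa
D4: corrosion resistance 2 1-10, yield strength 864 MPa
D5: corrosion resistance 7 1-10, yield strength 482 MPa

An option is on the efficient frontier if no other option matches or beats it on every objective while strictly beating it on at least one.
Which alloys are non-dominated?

D1: not dominated (best corrosion resistance).
D2: dominated by D1 (corrosion resistance 8≥2, yield strength 605≥216).
D3: not dominated.
D4: not dominated (best yield strength).
D5: dominated by D1 (corrosion resistance 8≥7, yield strength 605≥482).

D1, D3, D4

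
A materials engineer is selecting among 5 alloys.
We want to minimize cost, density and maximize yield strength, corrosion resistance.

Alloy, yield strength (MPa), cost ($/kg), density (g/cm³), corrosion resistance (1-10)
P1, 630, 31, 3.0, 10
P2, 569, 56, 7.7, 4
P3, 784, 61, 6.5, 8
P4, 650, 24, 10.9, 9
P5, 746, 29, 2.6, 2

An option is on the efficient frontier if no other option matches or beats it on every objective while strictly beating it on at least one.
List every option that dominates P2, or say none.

P1

P1: yield strength 630≥569, cost 31≤56, density 3.0≤7.7, corrosion resistance 10≥4 — dominates P2.
Others (P3, P4, P5) are each worse than P2 on at least one objective.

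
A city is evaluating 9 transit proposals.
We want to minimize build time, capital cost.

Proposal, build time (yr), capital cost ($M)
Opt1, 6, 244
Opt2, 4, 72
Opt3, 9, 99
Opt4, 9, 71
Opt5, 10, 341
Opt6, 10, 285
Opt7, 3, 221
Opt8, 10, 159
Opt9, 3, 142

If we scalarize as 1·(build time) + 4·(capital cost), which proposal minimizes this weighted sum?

Opt1: 1·6 + 4·244 = 982
Opt2: 1·4 + 4·72 = 292
Opt3: 1·9 + 4·99 = 405
Opt4: 1·9 + 4·71 = 293
Opt5: 1·10 + 4·341 = 1374
Opt6: 1·10 + 4·285 = 1150
Opt7: 1·3 + 4·221 = 887
Opt8: 1·10 + 4·159 = 646
Opt9: 1·3 + 4·142 = 571
Lowest: Opt2 at 292.

Opt2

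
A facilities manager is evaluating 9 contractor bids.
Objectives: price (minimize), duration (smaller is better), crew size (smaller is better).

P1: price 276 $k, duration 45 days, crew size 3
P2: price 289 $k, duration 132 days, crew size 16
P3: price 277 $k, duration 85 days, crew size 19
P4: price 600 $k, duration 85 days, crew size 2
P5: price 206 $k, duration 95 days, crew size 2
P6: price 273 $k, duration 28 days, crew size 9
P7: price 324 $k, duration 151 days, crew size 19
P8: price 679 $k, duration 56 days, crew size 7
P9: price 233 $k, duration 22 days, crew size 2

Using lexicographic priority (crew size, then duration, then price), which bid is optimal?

P9

First minimize crew size: best is 2, kept {P4, P5, P9}.
Then minimize duration: best is 22, kept {P9}.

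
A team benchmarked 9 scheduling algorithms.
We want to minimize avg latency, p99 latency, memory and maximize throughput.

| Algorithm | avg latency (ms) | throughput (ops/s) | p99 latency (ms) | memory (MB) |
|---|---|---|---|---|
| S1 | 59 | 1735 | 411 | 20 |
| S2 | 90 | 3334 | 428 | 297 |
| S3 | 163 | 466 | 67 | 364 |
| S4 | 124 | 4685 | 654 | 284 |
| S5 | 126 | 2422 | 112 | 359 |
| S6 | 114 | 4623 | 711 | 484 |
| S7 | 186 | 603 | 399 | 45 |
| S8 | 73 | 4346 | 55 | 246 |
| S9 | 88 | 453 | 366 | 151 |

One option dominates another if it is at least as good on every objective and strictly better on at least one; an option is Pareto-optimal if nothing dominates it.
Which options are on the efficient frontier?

S1: not dominated (best avg latency).
S2: dominated by S8 (avg latency 73≤90, throughput 4346≥3334, p99 latency 55≤428, memory 246≤297).
S3: dominated by S8 (avg latency 73≤163, throughput 4346≥466, p99 latency 55≤67, memory 246≤364).
S4: not dominated (best throughput).
S5: dominated by S8 (avg latency 73≤126, throughput 4346≥2422, p99 latency 55≤112, memory 246≤359).
S6: not dominated.
S7: not dominated.
S8: not dominated (best p99 latency).
S9: not dominated.

S1, S4, S6, S7, S8, S9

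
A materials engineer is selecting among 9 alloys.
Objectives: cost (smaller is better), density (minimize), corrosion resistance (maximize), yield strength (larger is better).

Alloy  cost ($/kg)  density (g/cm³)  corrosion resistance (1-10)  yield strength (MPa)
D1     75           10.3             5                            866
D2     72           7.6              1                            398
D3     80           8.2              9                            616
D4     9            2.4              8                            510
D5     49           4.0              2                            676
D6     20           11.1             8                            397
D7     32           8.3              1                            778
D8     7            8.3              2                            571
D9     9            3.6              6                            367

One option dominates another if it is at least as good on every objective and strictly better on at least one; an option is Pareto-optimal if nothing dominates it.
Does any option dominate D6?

Yes

D4 vs D6: cost 9≤20, density 2.4≤11.1, corrosion resistance 8≥8, yield strength 510≥397 — D4 is at least as good on every objective and strictly better on at least one, so D4 dominates D6.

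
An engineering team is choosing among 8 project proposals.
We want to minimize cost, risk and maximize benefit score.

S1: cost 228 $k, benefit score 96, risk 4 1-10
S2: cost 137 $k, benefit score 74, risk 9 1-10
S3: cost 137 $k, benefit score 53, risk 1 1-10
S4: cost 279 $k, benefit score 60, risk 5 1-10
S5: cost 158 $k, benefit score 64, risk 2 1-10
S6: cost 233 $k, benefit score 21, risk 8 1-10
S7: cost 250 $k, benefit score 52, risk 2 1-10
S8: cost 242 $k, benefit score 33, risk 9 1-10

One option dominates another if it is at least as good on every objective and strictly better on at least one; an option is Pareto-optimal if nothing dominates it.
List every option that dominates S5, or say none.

none

S1: worse on cost (228 vs 158).
S2: worse on risk (9 vs 2).
S3: worse on benefit score (53 vs 64).
S4: worse on cost (279 vs 158).
S6: worse on cost (233 vs 158).
S7: worse on cost (250 vs 158).
S8: worse on cost (242 vs 158).
No option dominates S5.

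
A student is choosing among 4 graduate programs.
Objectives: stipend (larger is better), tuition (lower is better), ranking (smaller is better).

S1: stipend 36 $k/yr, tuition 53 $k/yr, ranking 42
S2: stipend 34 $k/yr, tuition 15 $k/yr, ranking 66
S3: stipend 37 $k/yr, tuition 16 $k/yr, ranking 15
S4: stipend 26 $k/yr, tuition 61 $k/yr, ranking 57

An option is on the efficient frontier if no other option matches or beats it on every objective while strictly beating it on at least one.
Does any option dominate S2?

No

S1: worse on tuition (53 vs 15).
S3: worse on tuition (16 vs 15).
S4: worse on stipend (26 vs 34).
No option is at least as good as S2 on every objective and strictly better on one.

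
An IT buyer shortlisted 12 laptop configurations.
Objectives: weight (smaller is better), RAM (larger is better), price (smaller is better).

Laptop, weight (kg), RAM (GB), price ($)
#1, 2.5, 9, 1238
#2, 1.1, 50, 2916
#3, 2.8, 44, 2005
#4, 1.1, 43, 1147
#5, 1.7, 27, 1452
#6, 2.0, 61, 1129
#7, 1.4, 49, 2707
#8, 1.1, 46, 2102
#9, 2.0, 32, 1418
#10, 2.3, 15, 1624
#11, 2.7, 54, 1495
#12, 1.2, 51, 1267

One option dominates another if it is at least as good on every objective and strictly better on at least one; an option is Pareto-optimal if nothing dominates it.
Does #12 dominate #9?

#12 vs #9: weight 1.2≤2.0, RAM 51≥32, price 1267≤1418 — #12 is at least as good on every objective with at least one strict improvement.

Yes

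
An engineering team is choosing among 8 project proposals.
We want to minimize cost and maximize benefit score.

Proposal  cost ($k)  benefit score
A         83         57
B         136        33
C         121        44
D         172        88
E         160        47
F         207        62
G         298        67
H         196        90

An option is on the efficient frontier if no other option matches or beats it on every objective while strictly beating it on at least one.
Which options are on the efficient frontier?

A: not dominated (best cost).
B: dominated by A (cost 83≤136, benefit score 57≥33).
C: dominated by A (cost 83≤121, benefit score 57≥44).
D: not dominated.
E: dominated by A (cost 83≤160, benefit score 57≥47).
F: dominated by D (cost 172≤207, benefit score 88≥62).
G: dominated by D (cost 172≤298, benefit score 88≥67).
H: not dominated (best benefit score).

A, D, H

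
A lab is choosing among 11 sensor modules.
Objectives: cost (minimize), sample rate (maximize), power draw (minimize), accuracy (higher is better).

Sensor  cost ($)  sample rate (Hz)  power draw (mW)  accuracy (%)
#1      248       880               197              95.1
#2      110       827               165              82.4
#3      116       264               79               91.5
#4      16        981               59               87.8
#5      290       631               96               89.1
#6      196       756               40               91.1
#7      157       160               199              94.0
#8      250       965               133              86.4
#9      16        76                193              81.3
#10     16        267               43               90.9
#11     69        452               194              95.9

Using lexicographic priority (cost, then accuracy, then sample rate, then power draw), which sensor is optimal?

#10

First minimize cost: best is 16, kept {#4, #9, #10}.
Then maximize accuracy: best is 90.9, kept {#10}.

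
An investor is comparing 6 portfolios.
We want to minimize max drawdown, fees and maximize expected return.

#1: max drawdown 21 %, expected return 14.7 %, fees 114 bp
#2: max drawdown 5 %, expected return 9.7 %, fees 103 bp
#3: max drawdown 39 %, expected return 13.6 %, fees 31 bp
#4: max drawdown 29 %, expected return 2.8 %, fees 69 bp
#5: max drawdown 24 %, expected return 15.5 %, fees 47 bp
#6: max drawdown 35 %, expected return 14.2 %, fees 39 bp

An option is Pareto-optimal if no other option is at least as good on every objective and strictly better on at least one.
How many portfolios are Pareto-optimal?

5

#1: not dominated.
#2: not dominated (best max drawdown).
#3: not dominated (best fees).
#4: dominated by #5 (max drawdown 24≤29, expected return 15.5≥2.8, fees 47≤69).
#5: not dominated (best expected return).
#6: not dominated.
Pareto-optimal: #1, #2, #3, #5, #6 → 5.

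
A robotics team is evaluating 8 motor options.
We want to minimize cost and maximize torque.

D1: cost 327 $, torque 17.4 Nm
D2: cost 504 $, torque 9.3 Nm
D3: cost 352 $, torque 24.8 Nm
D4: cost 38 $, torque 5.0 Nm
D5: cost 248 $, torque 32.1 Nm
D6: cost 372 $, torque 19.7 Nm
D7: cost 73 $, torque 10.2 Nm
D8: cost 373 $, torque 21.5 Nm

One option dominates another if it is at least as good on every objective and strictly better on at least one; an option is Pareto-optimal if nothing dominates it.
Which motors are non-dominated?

D1: dominated by D5 (cost 248≤327, torque 32.1≥17.4).
D2: dominated by D1 (cost 327≤504, torque 17.4≥9.3).
D3: dominated by D5 (cost 248≤352, torque 32.1≥24.8).
D4: not dominated (best cost).
D5: not dominated (best torque).
D6: dominated by D3 (cost 352≤372, torque 24.8≥19.7).
D7: not dominated.
D8: dominated by D3 (cost 352≤373, torque 24.8≥21.5).

D4, D5, D7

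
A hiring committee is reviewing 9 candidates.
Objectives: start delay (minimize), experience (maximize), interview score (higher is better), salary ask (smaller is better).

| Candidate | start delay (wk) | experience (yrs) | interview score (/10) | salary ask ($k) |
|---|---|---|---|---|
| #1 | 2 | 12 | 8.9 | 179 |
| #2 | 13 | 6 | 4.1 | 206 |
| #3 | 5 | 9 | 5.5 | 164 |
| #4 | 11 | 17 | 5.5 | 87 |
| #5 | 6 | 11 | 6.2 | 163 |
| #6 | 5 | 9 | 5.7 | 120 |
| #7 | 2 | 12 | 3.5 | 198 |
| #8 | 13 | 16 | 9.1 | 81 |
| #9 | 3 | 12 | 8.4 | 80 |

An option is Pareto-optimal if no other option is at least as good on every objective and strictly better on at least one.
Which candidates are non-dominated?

#1, #4, #8, #9

#1: not dominated.
#2: dominated by #1 (start delay 2≤13, experience 12≥6, interview score 8.9≥4.1, salary ask 179≤206).
#3: dominated by #6 (start delay 5≤5, experience 9≥9, interview score 5.7≥5.5, salary ask 120≤164).
#4: not dominated (best experience).
#5: dominated by #9 (start delay 3≤6, experience 12≥11, interview score 8.4≥6.2, salary ask 80≤163).
#6: dominated by #9 (start delay 3≤5, experience 12≥9, interview score 8.4≥5.7, salary ask 80≤120).
#7: dominated by #1 (start delay 2≤2, experience 12≥12, interview score 8.9≥3.5, salary ask 179≤198).
#8: not dominated (best interview score).
#9: not dominated (best salary ask).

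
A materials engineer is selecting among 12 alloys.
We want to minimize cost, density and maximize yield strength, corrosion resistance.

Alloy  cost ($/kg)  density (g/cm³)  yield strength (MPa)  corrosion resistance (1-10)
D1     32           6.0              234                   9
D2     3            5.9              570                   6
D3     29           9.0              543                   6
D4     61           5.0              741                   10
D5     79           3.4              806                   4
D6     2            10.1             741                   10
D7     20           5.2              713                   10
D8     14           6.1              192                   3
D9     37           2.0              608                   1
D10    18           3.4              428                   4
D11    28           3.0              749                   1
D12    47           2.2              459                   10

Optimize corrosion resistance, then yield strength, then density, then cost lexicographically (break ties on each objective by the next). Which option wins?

D4

First maximize corrosion resistance: best is 10, kept {D4, D6, D7, D12}.
Then maximize yield strength: best is 741, kept {D4, D6}.
Then minimize density: best is 5.0, kept {D4}.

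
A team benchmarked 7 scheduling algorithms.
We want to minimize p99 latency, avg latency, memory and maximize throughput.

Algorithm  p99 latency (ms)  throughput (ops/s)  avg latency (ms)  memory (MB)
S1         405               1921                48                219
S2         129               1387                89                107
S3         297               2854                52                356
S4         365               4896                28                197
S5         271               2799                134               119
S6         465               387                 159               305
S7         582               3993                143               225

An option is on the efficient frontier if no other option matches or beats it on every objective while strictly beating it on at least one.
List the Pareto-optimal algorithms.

S2, S3, S4, S5

S1: dominated by S4 (p99 latency 365≤405, throughput 4896≥1921, avg latency 28≤48, memory 197≤219).
S2: not dominated (best p99 latency).
S3: not dominated.
S4: not dominated (best throughput).
S5: not dominated.
S6: dominated by S1 (p99 latency 405≤465, throughput 1921≥387, avg latency 48≤159, memory 219≤305).
S7: dominated by S4 (p99 latency 365≤582, throughput 4896≥3993, avg latency 28≤143, memory 197≤225).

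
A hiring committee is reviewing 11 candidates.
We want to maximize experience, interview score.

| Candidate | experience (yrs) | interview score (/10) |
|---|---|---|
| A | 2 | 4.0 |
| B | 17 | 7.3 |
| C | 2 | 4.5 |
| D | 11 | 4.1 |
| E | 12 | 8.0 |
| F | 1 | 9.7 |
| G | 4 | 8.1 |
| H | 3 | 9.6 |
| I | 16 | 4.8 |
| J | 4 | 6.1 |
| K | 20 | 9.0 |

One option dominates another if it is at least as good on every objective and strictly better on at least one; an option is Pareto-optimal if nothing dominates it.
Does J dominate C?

Yes

J vs C: experience 4≥2, interview score 6.1≥4.5 — J is at least as good on every objective with at least one strict improvement.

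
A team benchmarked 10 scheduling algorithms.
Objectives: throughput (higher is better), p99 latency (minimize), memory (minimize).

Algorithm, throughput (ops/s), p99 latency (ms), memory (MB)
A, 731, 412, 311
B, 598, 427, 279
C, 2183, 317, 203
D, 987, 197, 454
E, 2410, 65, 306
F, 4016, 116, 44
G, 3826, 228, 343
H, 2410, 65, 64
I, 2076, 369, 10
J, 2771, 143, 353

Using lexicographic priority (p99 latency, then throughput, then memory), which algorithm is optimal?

First minimize p99 latency: best is 65, kept {E, H}.
Then maximize throughput: best is 2410, kept {E, H}.
Then minimize memory: best is 64, kept {H}.

H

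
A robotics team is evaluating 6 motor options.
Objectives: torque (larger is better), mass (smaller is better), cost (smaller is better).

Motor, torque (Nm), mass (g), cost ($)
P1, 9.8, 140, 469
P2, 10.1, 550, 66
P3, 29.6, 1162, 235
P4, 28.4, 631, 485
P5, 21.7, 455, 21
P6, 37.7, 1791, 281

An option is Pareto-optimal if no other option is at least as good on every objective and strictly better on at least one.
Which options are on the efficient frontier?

P1: not dominated (best mass).
P2: dominated by P5 (torque 21.7≥10.1, mass 455≤550, cost 21≤66).
P3: not dominated.
P4: not dominated.
P5: not dominated (best cost).
P6: not dominated (best torque).

P1, P3, P4, P5, P6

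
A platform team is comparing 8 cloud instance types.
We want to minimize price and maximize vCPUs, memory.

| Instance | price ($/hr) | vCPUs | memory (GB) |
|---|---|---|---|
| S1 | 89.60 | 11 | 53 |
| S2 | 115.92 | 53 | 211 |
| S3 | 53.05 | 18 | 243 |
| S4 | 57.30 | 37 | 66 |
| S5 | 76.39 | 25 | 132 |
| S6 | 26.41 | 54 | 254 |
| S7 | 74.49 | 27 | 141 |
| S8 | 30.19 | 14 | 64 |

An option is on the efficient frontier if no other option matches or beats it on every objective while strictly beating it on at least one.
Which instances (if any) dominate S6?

S1: worse on price (89.60 vs 26.41).
S2: worse on price (115.92 vs 26.41).
S3: worse on price (53.05 vs 26.41).
S4: worse on price (57.30 vs 26.41).
S5: worse on price (76.39 vs 26.41).
S7: worse on price (74.49 vs 26.41).
S8: worse on price (30.19 vs 26.41).
No option dominates S6.

none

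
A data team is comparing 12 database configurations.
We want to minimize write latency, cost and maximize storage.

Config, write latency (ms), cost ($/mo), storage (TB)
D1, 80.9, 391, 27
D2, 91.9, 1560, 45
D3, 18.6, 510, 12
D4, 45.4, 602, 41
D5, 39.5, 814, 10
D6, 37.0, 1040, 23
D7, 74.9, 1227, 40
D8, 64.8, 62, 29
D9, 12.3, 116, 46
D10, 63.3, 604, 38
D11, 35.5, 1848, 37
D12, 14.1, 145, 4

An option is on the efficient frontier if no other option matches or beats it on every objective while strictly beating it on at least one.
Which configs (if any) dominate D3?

D9: write latency 12.3≤18.6, cost 116≤510, storage 46≥12 — dominates D3.
Others (D1, D2, D4, D5, D6, D7, D8, D10, D11, D12) are each worse than D3 on at least one objective.

D9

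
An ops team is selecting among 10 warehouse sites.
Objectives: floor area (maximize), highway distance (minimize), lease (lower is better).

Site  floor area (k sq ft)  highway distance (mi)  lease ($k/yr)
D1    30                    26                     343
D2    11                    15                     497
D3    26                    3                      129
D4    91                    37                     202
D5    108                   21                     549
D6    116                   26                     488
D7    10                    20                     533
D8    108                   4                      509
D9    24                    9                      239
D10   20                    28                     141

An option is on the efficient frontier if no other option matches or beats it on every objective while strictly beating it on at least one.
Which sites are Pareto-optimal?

D1: not dominated.
D2: dominated by D3 (floor area 26≥11, highway distance 3≤15, lease 129≤497).
D3: not dominated (best highway distance).
D4: not dominated.
D5: dominated by D8 (floor area 108≥108, highway distance 4≤21, lease 509≤549).
D6: not dominated (best floor area).
D7: dominated by D2 (floor area 11≥10, highway distance 15≤20, lease 497≤533).
D8: not dominated.
D9: dominated by D3 (floor area 26≥24, highway distance 3≤9, lease 129≤239).
D10: dominated by D3 (floor area 26≥20, highway distance 3≤28, lease 129≤141).

D1, D3, D4, D6, D8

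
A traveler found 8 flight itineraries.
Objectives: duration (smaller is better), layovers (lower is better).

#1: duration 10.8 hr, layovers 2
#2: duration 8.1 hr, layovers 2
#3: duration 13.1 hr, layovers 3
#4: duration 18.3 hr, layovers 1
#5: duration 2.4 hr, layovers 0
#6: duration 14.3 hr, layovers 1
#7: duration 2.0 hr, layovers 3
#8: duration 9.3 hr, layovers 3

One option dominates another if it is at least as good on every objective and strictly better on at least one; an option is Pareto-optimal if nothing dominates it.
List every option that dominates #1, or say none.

#2, #5

#2: duration 8.1≤10.8, layovers 2≤2 — dominates #1.
#5: duration 2.4≤10.8, layovers 0≤2 — dominates #1.
Others (#3, #4, #6, #7, #8) are each worse than #1 on at least one objective.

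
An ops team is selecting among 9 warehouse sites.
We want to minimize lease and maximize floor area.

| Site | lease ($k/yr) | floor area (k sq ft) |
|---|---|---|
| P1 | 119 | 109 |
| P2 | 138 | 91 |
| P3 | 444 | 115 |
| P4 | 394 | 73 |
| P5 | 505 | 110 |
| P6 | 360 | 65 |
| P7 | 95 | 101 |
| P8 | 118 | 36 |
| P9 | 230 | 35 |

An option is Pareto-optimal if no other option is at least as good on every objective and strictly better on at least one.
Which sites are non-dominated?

P1, P3, P7

P1: not dominated.
P2: dominated by P1 (lease 119≤138, floor area 109≥91).
P3: not dominated (best floor area).
P4: dominated by P1 (lease 119≤394, floor area 109≥73).
P5: dominated by P3 (lease 444≤505, floor area 115≥110).
P6: dominated by P1 (lease 119≤360, floor area 109≥65).
P7: not dominated (best lease).
P8: dominated by P7 (lease 95≤118, floor area 101≥36).
P9: dominated by P1 (lease 119≤230, floor area 109≥35).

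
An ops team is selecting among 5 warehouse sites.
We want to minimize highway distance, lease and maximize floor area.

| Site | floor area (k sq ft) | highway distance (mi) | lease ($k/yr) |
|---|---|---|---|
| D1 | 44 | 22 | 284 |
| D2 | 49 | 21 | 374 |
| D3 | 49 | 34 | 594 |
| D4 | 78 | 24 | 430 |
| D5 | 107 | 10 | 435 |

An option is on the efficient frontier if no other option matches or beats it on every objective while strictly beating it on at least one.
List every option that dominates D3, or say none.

D2: floor area 49≥49, highway distance 21≤34, lease 374≤594 — dominates D3.
D4: floor area 78≥49, highway distance 24≤34, lease 430≤594 — dominates D3.
D5: floor area 107≥49, highway distance 10≤34, lease 435≤594 — dominates D3.
Others (D1) are each worse than D3 on at least one objective.

D2, D4, D5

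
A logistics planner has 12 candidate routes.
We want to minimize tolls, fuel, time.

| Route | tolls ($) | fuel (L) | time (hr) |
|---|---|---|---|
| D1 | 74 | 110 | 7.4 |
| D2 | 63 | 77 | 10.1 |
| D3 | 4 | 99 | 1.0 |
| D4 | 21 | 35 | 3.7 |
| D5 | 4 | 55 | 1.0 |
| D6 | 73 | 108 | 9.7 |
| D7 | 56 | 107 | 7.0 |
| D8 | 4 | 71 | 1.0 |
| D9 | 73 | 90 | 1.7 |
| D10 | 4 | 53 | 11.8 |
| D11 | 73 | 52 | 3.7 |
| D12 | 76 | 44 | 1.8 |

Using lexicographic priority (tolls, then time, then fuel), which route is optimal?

D5

First minimize tolls: best is 4, kept {D3, D5, D8, D10}.
Then minimize time: best is 1.0, kept {D3, D5, D8}.
Then minimize fuel: best is 55, kept {D5}.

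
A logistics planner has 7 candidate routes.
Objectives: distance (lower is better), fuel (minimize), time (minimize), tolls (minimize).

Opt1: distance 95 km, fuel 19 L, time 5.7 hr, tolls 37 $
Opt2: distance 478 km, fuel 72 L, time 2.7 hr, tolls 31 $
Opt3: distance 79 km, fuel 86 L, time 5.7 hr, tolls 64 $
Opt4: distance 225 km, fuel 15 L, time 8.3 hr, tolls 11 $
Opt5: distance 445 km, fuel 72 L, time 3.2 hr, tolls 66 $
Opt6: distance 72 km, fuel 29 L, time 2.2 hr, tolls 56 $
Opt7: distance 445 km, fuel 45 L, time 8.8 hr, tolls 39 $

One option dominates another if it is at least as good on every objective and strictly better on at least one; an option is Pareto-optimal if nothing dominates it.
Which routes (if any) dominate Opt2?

none

Opt1: worse on time (5.7 vs 2.7).
Opt3: worse on fuel (86 vs 72).
Opt4: worse on time (8.3 vs 2.7).
Opt5: worse on time (3.2 vs 2.7).
Opt6: worse on tolls (56 vs 31).
Opt7: worse on time (8.8 vs 2.7).
No option dominates Opt2.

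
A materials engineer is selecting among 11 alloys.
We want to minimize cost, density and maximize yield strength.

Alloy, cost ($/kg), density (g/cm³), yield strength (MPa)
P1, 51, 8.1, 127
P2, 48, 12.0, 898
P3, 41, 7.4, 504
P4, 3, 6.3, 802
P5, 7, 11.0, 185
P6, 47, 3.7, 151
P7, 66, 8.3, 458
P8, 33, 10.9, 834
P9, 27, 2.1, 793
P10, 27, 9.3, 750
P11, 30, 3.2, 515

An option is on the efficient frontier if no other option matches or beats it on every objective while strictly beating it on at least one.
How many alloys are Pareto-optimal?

P1: dominated by P3 (cost 41≤51, density 7.4≤8.1, yield strength 504≥127).
P2: not dominated (best yield strength).
P3: dominated by P4 (cost 3≤41, density 6.3≤7.4, yield strength 802≥504).
P4: not dominated (best cost).
P5: dominated by P4 (cost 3≤7, density 6.3≤11.0, yield strength 802≥185).
P6: dominated by P9 (cost 27≤47, density 2.1≤3.7, yield strength 793≥151).
P7: dominated by P3 (cost 41≤66, density 7.4≤8.3, yield strength 504≥458).
P8: not dominated.
P9: not dominated (best density).
P10: dominated by P4 (cost 3≤27, density 6.3≤9.3, yield strength 802≥750).
P11: dominated by P9 (cost 27≤30, density 2.1≤3.2, yield strength 793≥515).
Pareto-optimal: P2, P4, P8, P9 → 4.

4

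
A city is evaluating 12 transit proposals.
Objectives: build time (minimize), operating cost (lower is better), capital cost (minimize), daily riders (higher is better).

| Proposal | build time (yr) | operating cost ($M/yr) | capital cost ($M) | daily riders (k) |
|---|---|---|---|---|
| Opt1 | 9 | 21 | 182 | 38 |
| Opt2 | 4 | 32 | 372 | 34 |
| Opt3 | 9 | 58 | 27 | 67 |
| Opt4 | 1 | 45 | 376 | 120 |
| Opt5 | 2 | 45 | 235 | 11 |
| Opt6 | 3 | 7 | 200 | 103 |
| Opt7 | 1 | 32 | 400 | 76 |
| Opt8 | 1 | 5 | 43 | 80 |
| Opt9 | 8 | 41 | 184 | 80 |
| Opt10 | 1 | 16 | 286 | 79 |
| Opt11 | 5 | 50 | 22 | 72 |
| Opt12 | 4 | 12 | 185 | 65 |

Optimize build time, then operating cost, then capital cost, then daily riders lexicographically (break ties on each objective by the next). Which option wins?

First minimize build time: best is 1, kept {Opt4, Opt7, Opt8, Opt10}.
Then minimize operating cost: best is 5, kept {Opt8}.

Opt8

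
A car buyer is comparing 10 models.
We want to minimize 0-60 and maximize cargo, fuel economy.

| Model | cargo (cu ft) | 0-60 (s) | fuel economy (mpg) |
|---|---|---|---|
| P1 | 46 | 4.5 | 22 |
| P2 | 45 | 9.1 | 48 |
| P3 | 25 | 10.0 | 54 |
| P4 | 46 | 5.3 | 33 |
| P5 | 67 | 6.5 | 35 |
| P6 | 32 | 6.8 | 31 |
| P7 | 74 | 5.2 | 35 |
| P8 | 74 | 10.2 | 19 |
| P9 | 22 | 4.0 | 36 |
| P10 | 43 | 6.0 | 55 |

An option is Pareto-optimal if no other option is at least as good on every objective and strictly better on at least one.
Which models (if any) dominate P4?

P7: cargo 74≥46, 0-60 5.2≤5.3, fuel economy 35≥33 — dominates P4.
Others (P1, P2, P3, P5, P6, P8, P9, P10) are each worse than P4 on at least one objective.

P7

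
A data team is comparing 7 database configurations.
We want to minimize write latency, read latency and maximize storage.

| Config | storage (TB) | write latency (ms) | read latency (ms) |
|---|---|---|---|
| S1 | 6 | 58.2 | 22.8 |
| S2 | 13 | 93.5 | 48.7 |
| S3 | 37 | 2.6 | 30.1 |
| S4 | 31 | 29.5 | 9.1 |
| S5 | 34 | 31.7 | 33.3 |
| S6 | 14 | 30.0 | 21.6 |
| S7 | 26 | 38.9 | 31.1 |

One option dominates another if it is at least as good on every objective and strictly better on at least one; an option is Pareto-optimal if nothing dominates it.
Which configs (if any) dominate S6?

S4

S4: storage 31≥14, write latency 29.5≤30.0, read latency 9.1≤21.6 — dominates S6.
Others (S1, S2, S3, S5, S7) are each worse than S6 on at least one objective.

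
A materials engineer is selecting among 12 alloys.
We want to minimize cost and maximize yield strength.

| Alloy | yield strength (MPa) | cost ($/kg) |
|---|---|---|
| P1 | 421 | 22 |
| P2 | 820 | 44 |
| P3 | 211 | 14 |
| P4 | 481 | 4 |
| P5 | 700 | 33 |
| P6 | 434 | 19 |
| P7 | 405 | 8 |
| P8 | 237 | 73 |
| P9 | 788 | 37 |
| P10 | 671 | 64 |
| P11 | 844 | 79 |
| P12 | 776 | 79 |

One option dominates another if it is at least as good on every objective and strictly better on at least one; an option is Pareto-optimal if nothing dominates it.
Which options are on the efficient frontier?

P2, P4, P5, P9, P11

P1: dominated by P4 (yield strength 481≥421, cost 4≤22).
P2: not dominated.
P3: dominated by P4 (yield strength 481≥211, cost 4≤14).
P4: not dominated (best cost).
P5: not dominated.
P6: dominated by P4 (yield strength 481≥434, cost 4≤19).
P7: dominated by P4 (yield strength 481≥405, cost 4≤8).
P8: dominated by P1 (yield strength 421≥237, cost 22≤73).
P9: not dominated.
P10: dominated by P2 (yield strength 820≥671, cost 44≤64).
P11: not dominated (best yield strength).
P12: dominated by P2 (yield strength 820≥776, cost 44≤79).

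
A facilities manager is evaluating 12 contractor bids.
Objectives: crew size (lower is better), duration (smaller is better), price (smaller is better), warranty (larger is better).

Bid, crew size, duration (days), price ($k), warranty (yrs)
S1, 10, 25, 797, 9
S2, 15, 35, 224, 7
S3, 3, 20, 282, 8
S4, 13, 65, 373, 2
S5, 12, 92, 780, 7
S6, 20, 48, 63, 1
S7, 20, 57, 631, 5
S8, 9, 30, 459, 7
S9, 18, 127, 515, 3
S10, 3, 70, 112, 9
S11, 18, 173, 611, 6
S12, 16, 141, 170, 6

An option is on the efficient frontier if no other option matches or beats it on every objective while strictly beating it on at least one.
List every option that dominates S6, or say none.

none

S1: worse on price (797 vs 63).
S2: worse on price (224 vs 63).
S3: worse on price (282 vs 63).
S4: worse on duration (65 vs 48).
S5: worse on duration (92 vs 48).
S7: worse on duration (57 vs 48).
S8: worse on price (459 vs 63).
S9: worse on duration (127 vs 48).
S10: worse on duration (70 vs 48).
S11: worse on duration (173 vs 48).
S12: worse on duration (141 vs 48).
No option dominates S6.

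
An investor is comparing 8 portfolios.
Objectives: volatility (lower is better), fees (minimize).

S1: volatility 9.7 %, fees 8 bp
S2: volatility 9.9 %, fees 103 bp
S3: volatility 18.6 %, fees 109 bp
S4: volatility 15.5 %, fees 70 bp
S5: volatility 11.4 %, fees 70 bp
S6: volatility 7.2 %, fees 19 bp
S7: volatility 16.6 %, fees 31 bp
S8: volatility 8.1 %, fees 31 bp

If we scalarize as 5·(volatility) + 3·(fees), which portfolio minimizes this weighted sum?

S1

S1: 5·9.7 + 3·8 = 72.5
S2: 5·9.9 + 3·103 = 358.5
S3: 5·18.6 + 3·109 = 420.0
S4: 5·15.5 + 3·70 = 287.5
S5: 5·11.4 + 3·70 = 267.0
S6: 5·7.2 + 3·19 = 93.0
S7: 5·16.6 + 3·31 = 176.0
S8: 5·8.1 + 3·31 = 133.5
Lowest: S1 at 72.5.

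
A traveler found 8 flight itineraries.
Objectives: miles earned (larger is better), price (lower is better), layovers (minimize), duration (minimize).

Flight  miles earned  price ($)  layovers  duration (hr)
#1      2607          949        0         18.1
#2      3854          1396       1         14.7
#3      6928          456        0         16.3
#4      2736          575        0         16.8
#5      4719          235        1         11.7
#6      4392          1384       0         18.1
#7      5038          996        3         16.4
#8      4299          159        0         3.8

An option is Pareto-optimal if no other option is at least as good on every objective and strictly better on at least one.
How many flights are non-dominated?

#1: dominated by #3 (miles earned 6928≥2607, price 456≤949, layovers 0≤0, duration 16.3≤18.1).
#2: dominated by #5 (miles earned 4719≥3854, price 235≤1396, layovers 1≤1, duration 11.7≤14.7).
#3: not dominated (best miles earned).
#4: dominated by #3 (miles earned 6928≥2736, price 456≤575, layovers 0≤0, duration 16.3≤16.8).
#5: not dominated.
#6: dominated by #3 (miles earned 6928≥4392, price 456≤1384, layovers 0≤0, duration 16.3≤18.1).
#7: dominated by #3 (miles earned 6928≥5038, price 456≤996, layovers 0≤3, duration 16.3≤16.4).
#8: not dominated (best price).
Pareto-optimal: #3, #5, #8 → 3.

3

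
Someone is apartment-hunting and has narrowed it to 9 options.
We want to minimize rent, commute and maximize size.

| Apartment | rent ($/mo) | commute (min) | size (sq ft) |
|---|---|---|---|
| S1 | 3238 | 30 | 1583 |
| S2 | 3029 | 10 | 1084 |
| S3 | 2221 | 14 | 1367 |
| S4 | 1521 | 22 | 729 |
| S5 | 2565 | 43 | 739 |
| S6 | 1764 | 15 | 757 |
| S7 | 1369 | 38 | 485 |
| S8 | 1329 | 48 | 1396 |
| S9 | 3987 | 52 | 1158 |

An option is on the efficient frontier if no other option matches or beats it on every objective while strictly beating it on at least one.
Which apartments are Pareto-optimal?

S1, S2, S3, S4, S6, S7, S8

S1: not dominated (best size).
S2: not dominated (best commute).
S3: not dominated.
S4: not dominated.
S5: dominated by S3 (rent 2221≤2565, commute 14≤43, size 1367≥739).
S6: not dominated.
S7: not dominated.
S8: not dominated (best rent).
S9: dominated by S1 (rent 3238≤3987, commute 30≤52, size 1583≥1158).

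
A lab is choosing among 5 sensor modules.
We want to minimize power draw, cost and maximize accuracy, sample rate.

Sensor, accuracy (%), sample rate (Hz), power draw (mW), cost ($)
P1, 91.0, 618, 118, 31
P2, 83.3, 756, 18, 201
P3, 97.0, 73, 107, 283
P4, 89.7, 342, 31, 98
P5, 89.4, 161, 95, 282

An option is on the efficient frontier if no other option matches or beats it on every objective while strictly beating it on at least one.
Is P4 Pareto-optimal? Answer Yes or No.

P1: worse on power draw (118 vs 31).
P2: worse on accuracy (83.3 vs 89.7).
P3: worse on sample rate (73 vs 342).
P5: worse on accuracy (89.4 vs 89.7).
No option is at least as good as P4 on every objective and strictly better on one.

Yes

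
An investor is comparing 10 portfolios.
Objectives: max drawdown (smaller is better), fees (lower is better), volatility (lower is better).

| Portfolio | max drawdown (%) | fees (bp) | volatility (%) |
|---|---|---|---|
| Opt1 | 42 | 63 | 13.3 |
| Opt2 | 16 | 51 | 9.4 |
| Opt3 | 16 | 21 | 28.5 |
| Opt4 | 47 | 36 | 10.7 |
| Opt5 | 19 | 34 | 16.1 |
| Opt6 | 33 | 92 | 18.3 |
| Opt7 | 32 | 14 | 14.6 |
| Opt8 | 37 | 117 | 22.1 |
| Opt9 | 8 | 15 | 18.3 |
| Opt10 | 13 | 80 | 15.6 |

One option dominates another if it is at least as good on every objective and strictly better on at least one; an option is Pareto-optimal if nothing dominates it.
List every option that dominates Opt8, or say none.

Opt2: max drawdown 16≤37, fees 51≤117, volatility 9.4≤22.1 — dominates Opt8.
Opt5: max drawdown 19≤37, fees 34≤117, volatility 16.1≤22.1 — dominates Opt8.
Opt6: max drawdown 33≤37, fees 92≤117, volatility 18.3≤22.1 — dominates Opt8.
Opt7: max drawdown 32≤37, fees 14≤117, volatility 14.6≤22.1 — dominates Opt8.
Opt9: max drawdown 8≤37, fees 15≤117, volatility 18.3≤22.1 — dominates Opt8.
Opt10: max drawdown 13≤37, fees 80≤117, volatility 15.6≤22.1 — dominates Opt8.
Others (Opt1, Opt3, Opt4) are each worse than Opt8 on at least one objective.

Opt2, Opt5, Opt6, Opt7, Opt9, Opt10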